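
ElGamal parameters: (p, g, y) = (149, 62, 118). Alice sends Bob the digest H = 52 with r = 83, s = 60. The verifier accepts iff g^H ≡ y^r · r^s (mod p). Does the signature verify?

Left side g^H mod p:
62^2 = 3844 ≡ 119
62^4 ≡ 119^2 = 14161 ≡ 6
62^8 ≡ 6^2 = 36
62^16 ≡ 36^2 = 1296 ≡ 104
62^32 ≡ 104^2 = 10816 ≡ 88
52 = 32 + 16 + 4, so 62^52 ≡ 88·104·6 ≡ 80 (mod 149)
Right side y^r · r^s mod p:
118^2 = 13924 ≡ 67
118^4 ≡ 67^2 = 4489 ≡ 19
118^8 ≡ 19^2 = 361 ≡ 63
118^16 ≡ 63^2 = 3969 ≡ 95
118^32 ≡ 95^2 = 9025 ≡ 85
118^64 ≡ 85^2 = 7225 ≡ 73
83 = 64 + 16 + 2 + 1, so 118^83 ≡ 73·95·67·118 ≡ 133 (mod 149)
83^2 = 6889 ≡ 35
83^4 ≡ 35^2 = 1225 ≡ 33
83^8 ≡ 33^2 = 1089 ≡ 46
83^16 ≡ 46^2 = 2116 ≡ 30
83^32 ≡ 30^2 = 900 ≡ 6
60 = 32 + 16 + 8 + 4, so 83^60 ≡ 6·30·46·33 ≡ 123 (mod 149)
133·123 = 16359 ≡ 118 (mod 149)
80 ≠ 118, so verification fails.

does not verify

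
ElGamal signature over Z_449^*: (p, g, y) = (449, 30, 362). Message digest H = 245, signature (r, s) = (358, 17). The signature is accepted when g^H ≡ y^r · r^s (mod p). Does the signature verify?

Left side g^H mod p:
Squares mod 449: 30^1≡30, 30^2≡2, 30^4≡4, 30^8≡16, 30^16≡256, 30^32≡431, 30^64≡324, 30^128≡359
245 = 128 + 64 + 32 + 16 + 4 + 1, so 30^245 ≡ 359·324·431·256·4·30 ≡ 261 (mod 449)
Right side y^r · r^s mod p:
Squares mod 449: 362^1≡362, 362^2≡385, 362^4≡55, 362^8≡331, 362^16≡5, 362^32≡25, 362^64≡176, 362^128≡444, 362^256≡25
358 = 256 + 64 + 32 + 4 + 2, so 362^358 ≡ 25·176·25·55·385 ≡ 89 (mod 449)
Squares mod 449: 358^1≡358, 358^2≡199, 358^4≡89, 358^8≡288, 358^16≡328
17 = 16 + 1, so 358^17 ≡ 328·358 ≡ 235 (mod 449)
89·235 = 20915 ≡ 261 (mod 449)
261 ≡ 261 (mod 449), so the signature is genuine.

verifies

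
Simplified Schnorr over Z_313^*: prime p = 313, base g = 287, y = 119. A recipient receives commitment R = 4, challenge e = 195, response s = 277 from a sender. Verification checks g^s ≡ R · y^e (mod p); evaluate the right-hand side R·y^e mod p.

Squares mod 313: 119^1≡119, 119^2≡76, 119^4≡142, 119^8≡132, 119^16≡209, 119^32≡174, 119^64≡228, 119^128≡26
195 = 128 + 64 + 2 + 1, so 119^195 ≡ 26·228·76·119 ≡ 1 (mod 313)
R · y^e ≡ 4·1 = 4 ≡ 4 (mod 313)

4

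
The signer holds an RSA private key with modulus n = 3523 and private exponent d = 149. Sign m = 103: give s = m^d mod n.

Squares mod 3523: m^1≡103, m^2≡40, m^4≡1600, m^8≡2302, m^16≡612, m^32≡1106, m^64≡755, m^128≡2822
149 = 128 + 16 + 4 + 1, so m^149 ≡ 2822·612·1600·103 ≡ 3457 (mod 3523)

3457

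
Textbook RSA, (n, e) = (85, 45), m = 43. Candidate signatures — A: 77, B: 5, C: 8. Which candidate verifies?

Candidate A: Squares mod 85: 77^1≡77, 77^2≡64, 77^4≡16, 77^8≡1, 77^16≡1, 77^32≡1; 45 = 32 + 8 + 4 + 1, so 77^45 ≡ 1·1·16·77 ≡ 42 (mod 85)
Candidate B: Squares mod 85: 5^1≡5, 5^2≡25, 5^4≡30, 5^8≡50, 5^16≡35, 5^32≡35; 45 = 32 + 8 + 4 + 1, so 5^45 ≡ 35·50·30·5 ≡ 20 (mod 85)
Candidate C: Squares mod 85: 8^1≡8, 8^2≡64, 8^4≡16, 8^8≡1, 8^16≡1, 8^32≡1; 45 = 32 + 8 + 4 + 1, so 8^45 ≡ 1·1·16·8 ≡ 43 (mod 85)
  → matches m = 43

C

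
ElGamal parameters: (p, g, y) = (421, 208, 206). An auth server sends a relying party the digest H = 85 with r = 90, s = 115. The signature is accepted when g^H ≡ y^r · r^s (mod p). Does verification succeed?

passes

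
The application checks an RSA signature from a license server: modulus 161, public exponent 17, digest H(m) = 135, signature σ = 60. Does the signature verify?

verifies

σ^2 ≡ 60^2 = 3600 ≡ 58
σ^4 ≡ 58^2 = 3364 ≡ 144
σ^8 ≡ 144^2 = 20736 ≡ 128
σ^16 ≡ 128^2 = 16384 ≡ 123
17 = 16 + 1, so σ^17 ≡ 123·60 ≡ 135 (mod 161)
135 = H(m), so the signature checks out.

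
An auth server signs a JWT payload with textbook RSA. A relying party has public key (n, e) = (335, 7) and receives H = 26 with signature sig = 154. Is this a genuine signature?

forged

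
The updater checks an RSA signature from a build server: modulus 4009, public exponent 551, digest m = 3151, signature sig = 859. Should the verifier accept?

accept

sig^2 ≡ 859^2 = 737881 ≡ 225
sig^4 ≡ 225^2 = 50625 ≡ 2517
sig^8 ≡ 2517^2 = 6335289 ≡ 1069
sig^16 ≡ 1069^2 = 1142761 ≡ 196
sig^32 ≡ 196^2 = 38416 ≡ 2335
sig^64 ≡ 2335^2 = 5452225 ≡ 3994
sig^128 ≡ 3994^2 = 15952036 ≡ 225
sig^256 ≡ 225^2 = 50625 ≡ 2517
sig^512 ≡ 2517^2 = 6335289 ≡ 1069
551 = 512 + 32 + 4 + 2 + 1, so sig^551 ≡ 1069·2335·2517·225·859 ≡ 3151 (mod 4009)
Since 3151 equals the digest 3151, verification succeeds.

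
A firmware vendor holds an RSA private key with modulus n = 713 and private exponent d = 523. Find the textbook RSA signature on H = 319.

421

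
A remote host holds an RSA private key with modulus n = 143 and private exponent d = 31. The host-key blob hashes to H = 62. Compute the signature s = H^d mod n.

Squares mod 143: H^1≡62, H^2≡126, H^4≡3, H^8≡9, H^16≡81
31 = 16 + 8 + 4 + 2 + 1, so H^31 ≡ 81·9·3·126·62 ≡ 62 (mod 143)

62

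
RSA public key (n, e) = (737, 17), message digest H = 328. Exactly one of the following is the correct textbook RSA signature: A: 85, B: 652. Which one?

B

Candidate A: 85^2 = 7225 ≡ 592; 85^4 ≡ 592^2 = 350464 ≡ 389; 85^8 ≡ 389^2 = 151321 ≡ 236; 85^16 ≡ 236^2 = 55696 ≡ 421; 17 = 16 + 1, so 85^17 ≡ 421·85 ≡ 409 (mod 737)
Candidate B: 652^2 = 425104 ≡ 592; 652^4 ≡ 592^2 = 350464 ≡ 389; 652^8 ≡ 389^2 = 151321 ≡ 236; 652^16 ≡ 236^2 = 55696 ≡ 421; 17 = 16 + 1, so 652^17 ≡ 421·652 ≡ 328 (mod 737)
  → matches H = 328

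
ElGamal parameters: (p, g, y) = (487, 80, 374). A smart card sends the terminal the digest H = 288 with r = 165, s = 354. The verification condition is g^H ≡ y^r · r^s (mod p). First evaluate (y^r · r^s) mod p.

374^2 = 139876 ≡ 107
374^4 ≡ 107^2 = 11449 ≡ 248
374^8 ≡ 248^2 = 61504 ≡ 142
374^16 ≡ 142^2 = 20164 ≡ 197
374^32 ≡ 197^2 = 38809 ≡ 336
374^64 ≡ 336^2 = 112896 ≡ 399
374^128 ≡ 399^2 = 159201 ≡ 439
165 = 128 + 32 + 4 + 1, so 374^165 ≡ 439·336·248·374 ≡ 8 (mod 487)
165^2 = 27225 ≡ 440
165^4 ≡ 440^2 = 193600 ≡ 261
165^8 ≡ 261^2 = 68121 ≡ 428
165^16 ≡ 428^2 = 183184 ≡ 72
165^32 ≡ 72^2 = 5184 ≡ 314
165^64 ≡ 314^2 = 98596 ≡ 222
165^128 ≡ 222^2 = 49284 ≡ 97
165^256 ≡ 97^2 = 9409 ≡ 156
354 = 256 + 64 + 32 + 2, so 165^354 ≡ 156·222·314·440 ≡ 139 (mod 487)
y^r · r^s ≡ 8·139 = 1112 ≡ 138 (mod 487)

138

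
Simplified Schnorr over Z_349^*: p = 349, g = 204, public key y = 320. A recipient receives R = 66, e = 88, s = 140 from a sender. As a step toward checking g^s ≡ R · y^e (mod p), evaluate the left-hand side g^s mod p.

204^2 = 41616 ≡ 85
204^4 ≡ 85^2 = 7225 ≡ 245
204^8 ≡ 245^2 = 60025 ≡ 346
204^16 ≡ 346^2 = 119716 ≡ 9
204^32 ≡ 9^2 = 81
204^64 ≡ 81^2 = 6561 ≡ 279
204^128 ≡ 279^2 = 77841 ≡ 14
140 = 128 + 8 + 4, so 204^140 ≡ 14·346·245 ≡ 180 (mod 349)

180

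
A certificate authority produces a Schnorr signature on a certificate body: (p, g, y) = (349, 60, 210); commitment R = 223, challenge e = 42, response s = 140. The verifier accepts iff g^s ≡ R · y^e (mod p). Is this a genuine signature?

g^s mod p:
Squares mod 349: 60^1≡60, 60^2≡110, 60^4≡234, 60^8≡312, 60^16≡322, 60^32≡31, 60^64≡263, 60^128≡67
140 = 128 + 8 + 4, so 60^140 ≡ 67·312·234 ≡ 301 (mod 349)
R · y^e mod p:
Squares mod 349: 210^1≡210, 210^2≡126, 210^4≡171, 210^8≡274, 210^16≡41, 210^32≡285
42 = 32 + 8 + 2, so 210^42 ≡ 285·274·126 ≡ 332 (mod 349)
223·332 = 74036 ≡ 48 (mod 349)
301 ≠ 48; the check fails.

forged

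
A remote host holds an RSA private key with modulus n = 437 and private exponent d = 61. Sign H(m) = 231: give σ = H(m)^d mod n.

(H(m))^2 ≡ 231^2 = 53361 ≡ 47
(H(m))^4 ≡ 47^2 = 2209 ≡ 24
(H(m))^8 ≡ 24^2 = 576 ≡ 139
(H(m))^16 ≡ 139^2 = 19321 ≡ 93
(H(m))^32 ≡ 93^2 = 8649 ≡ 346
61 = 32 + 16 + 8 + 4 + 1, so (H(m))^61 ≡ 346·93·139·24·231 ≡ 116 (mod 437)

116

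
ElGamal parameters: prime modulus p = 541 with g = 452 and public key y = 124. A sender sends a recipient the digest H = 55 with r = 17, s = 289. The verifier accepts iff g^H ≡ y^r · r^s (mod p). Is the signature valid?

valid

Left side g^H mod p:
452^2 = 204304 ≡ 347
452^4 ≡ 347^2 = 120409 ≡ 307
452^8 ≡ 307^2 = 94249 ≡ 115
452^16 ≡ 115^2 = 13225 ≡ 241
452^32 ≡ 241^2 = 58081 ≡ 194
55 = 32 + 16 + 4 + 2 + 1, so 452^55 ≡ 194·241·307·347·452 ≡ 216 (mod 541)
Right side y^r · r^s mod p:
124^2 = 15376 ≡ 228
124^4 ≡ 228^2 = 51984 ≡ 48
124^8 ≡ 48^2 = 2304 ≡ 140
124^16 ≡ 140^2 = 19600 ≡ 124
17 = 16 + 1, so 124^17 ≡ 124·124 ≡ 228 (mod 541)
17^2 = 289
17^4 ≡ 289^2 = 83521 ≡ 207
17^8 ≡ 207^2 = 42849 ≡ 110
17^16 ≡ 110^2 = 12100 ≡ 198
17^32 ≡ 198^2 = 39204 ≡ 252
17^64 ≡ 252^2 = 63504 ≡ 207
17^128 ≡ 207^2 = 42849 ≡ 110
17^256 ≡ 110^2 = 12100 ≡ 198
289 = 256 + 32 + 1, so 17^289 ≡ 198·252·17 ≡ 485 (mod 541)
228·485 = 110580 ≡ 216 (mod 541)
216 ≡ 216 (mod 541), so the signature is genuine.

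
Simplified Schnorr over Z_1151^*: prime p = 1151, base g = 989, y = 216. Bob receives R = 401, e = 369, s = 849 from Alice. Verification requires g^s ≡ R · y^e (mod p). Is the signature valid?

g^s mod p:
Squares mod 1151: 989^1≡989, 989^2≡922, 989^4≡646, 989^8≡654, 989^16≡695, 989^32≡756, 989^64≡640, 989^128≡995, 989^256≡165, 989^512≡752
849 = 512 + 256 + 64 + 16 + 1, so 989^849 ≡ 752·165·640·695·989 ≡ 510 (mod 1151)
R · y^e mod p:
Squares mod 1151: 216^1≡216, 216^2≡616, 216^4≡777, 216^8≡605, 216^16≡7, 216^32≡49, 216^64≡99, 216^128≡593, 216^256≡594
369 = 256 + 64 + 32 + 16 + 1, so 216^369 ≡ 594·99·49·7·216 ≡ 782 (mod 1151)
401·782 = 313582 ≡ 510 (mod 1151)
510 ≡ 510 (mod 1151); signature holds.

valid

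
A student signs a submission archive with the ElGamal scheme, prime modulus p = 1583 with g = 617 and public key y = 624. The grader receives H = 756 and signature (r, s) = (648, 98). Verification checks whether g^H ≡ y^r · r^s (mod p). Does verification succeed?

fails

Left side g^H mod p:
Squares mod 1583: 617^1≡617, 617^2≡769, 617^4≡902, 617^8≡1525, 617^16≡198, 617^32≡1212, 617^64≡1503, 617^128≡68, 617^256≡1458, 617^512≡1378
756 = 512 + 128 + 64 + 32 + 16 + 4, so 617^756 ≡ 1378·68·1503·1212·198·902 ≡ 1353 (mod 1583)
Right side y^r · r^s mod p:
Squares mod 1583: 624^1≡624, 624^2≡1541, 624^4≡181, 624^8≡1101, 624^16≡1206, 624^32≡1242, 624^64≡722, 624^128≡477, 624^256≡1160, 624^512≡50
648 = 512 + 128 + 8, so 624^648 ≡ 50·477·1101 ≡ 46 (mod 1583)
Squares mod 1583: 648^1≡648, 648^2≡409, 648^4≡1066, 648^8≡1345, 648^16≡1239, 648^32≡1194, 648^64≡936
98 = 64 + 32 + 2, so 648^98 ≡ 936·1194·409 ≡ 606 (mod 1583)
46·606 = 27876 ≡ 965 (mod 1583)
1353 ≠ 965, so verification fails.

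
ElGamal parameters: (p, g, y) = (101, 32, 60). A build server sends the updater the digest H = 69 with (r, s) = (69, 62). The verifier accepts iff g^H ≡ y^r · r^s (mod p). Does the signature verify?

Left side g^H mod p:
Squares mod 101: 32^1≡32, 32^2≡14, 32^4≡95, 32^8≡36, 32^16≡84, 32^32≡87, 32^64≡95
69 = 64 + 4 + 1, so 32^69 ≡ 95·95·32 ≡ 41 (mod 101)
Right side y^r · r^s mod p:
Squares mod 101: 60^1≡60, 60^2≡65, 60^4≡84, 60^8≡87, 60^16≡95, 60^32≡36, 60^64≡84
69 = 64 + 4 + 1, so 60^69 ≡ 84·84·60 ≡ 69 (mod 101)
Squares mod 101: 69^1≡69, 69^2≡14, 69^4≡95, 69^8≡36, 69^16≡84, 69^32≡87
62 = 32 + 16 + 8 + 4 + 2, so 69^62 ≡ 87·84·36·95·14 ≡ 14 (mod 101)
69·14 = 966 ≡ 57 (mod 101)
41 ≠ 57, so verification fails.

does not verify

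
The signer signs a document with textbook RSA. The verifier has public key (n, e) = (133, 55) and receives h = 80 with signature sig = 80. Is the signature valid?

valid

sig^2 ≡ 80^2 = 6400 ≡ 16
sig^4 ≡ 16^2 = 256 ≡ 123
sig^8 ≡ 123^2 = 15129 ≡ 100
sig^16 ≡ 100^2 = 10000 ≡ 25
sig^32 ≡ 25^2 = 625 ≡ 93
55 = 32 + 16 + 4 + 2 + 1, so sig^55 ≡ 93·25·123·16·80 ≡ 80 (mod 133)
80 = h, so the signature checks out.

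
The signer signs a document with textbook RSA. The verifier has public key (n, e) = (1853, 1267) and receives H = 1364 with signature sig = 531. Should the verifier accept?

reject

sig^1267 mod 1853 = 489
489 ≠ 1364, so verification fails.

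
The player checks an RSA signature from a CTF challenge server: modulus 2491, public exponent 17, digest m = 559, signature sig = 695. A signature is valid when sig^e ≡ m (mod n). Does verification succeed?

passes

sig^17 mod 2491 = 559
Since 559 equals the digest 559, verification succeeds.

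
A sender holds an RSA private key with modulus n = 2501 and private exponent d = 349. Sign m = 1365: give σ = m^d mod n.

m^2 ≡ 1365^2 = 1863225 ≡ 2481
m^4 ≡ 2481^2 = 6155361 ≡ 400
m^8 ≡ 400^2 = 160000 ≡ 2437
m^16 ≡ 2437^2 = 5938969 ≡ 1595
m^32 ≡ 1595^2 = 2544025 ≡ 508
m^64 ≡ 508^2 = 258064 ≡ 461
m^128 ≡ 461^2 = 212521 ≡ 2437
m^256 ≡ 2437^2 = 5938969 ≡ 1595
349 = 256 + 64 + 16 + 8 + 4 + 1, so m^349 ≡ 1595·461·1595·2437·400·1365 ≡ 358 (mod 2501)

358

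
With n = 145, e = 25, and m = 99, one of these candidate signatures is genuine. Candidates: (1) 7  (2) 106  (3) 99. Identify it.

3

Candidate 1: Squares mod 145: 7^1≡7, 7^2≡49, 7^4≡81, 7^8≡36, 7^16≡136; 25 = 16 + 8 + 1, so 7^25 ≡ 136·36·7 ≡ 52 (mod 145)
Candidate 2: Squares mod 145: 106^1≡106, 106^2≡71, 106^4≡111, 106^8≡141, 106^16≡16; 25 = 16 + 8 + 1, so 106^25 ≡ 16·141·106 ≡ 31 (mod 145)
Candidate 3: Squares mod 145: 99^1≡99, 99^2≡86, 99^4≡1, 99^8≡1, 99^16≡1; 25 = 16 + 8 + 1, so 99^25 ≡ 1·1·99 ≡ 99 (mod 145)
  → matches m = 99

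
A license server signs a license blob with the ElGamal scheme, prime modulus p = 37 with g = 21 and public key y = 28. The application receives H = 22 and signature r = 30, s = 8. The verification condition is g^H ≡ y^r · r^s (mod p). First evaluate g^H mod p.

9

21^2 = 441 ≡ 34
21^4 ≡ 34^2 = 1156 ≡ 9
21^8 ≡ 9^2 = 81 ≡ 7
21^16 ≡ 7^2 = 49 ≡ 12
22 = 16 + 4 + 2, so 21^22 ≡ 12·9·34 ≡ 9 (mod 37)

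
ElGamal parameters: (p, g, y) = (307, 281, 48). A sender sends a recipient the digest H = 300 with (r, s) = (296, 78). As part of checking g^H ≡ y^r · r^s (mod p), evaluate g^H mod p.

281^2 = 78961 ≡ 62
281^4 ≡ 62^2 = 3844 ≡ 160
281^8 ≡ 160^2 = 25600 ≡ 119
281^16 ≡ 119^2 = 14161 ≡ 39
281^32 ≡ 39^2 = 1521 ≡ 293
281^64 ≡ 293^2 = 85849 ≡ 196
281^128 ≡ 196^2 = 38416 ≡ 41
281^256 ≡ 41^2 = 1681 ≡ 146
300 = 256 + 32 + 8 + 4, so 281^300 ≡ 146·293·119·160 ≡ 16 (mod 307)

16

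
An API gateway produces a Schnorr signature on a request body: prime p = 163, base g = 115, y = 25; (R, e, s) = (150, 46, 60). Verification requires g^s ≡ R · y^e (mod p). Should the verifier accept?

reject

g^s mod p:
115^2 = 13225 ≡ 22
115^4 ≡ 22^2 = 484 ≡ 158
115^8 ≡ 158^2 = 24964 ≡ 25
115^16 ≡ 25^2 = 625 ≡ 136
115^32 ≡ 136^2 = 18496 ≡ 77
60 = 32 + 16 + 8 + 4, so 115^60 ≡ 77·136·25·158 ≡ 53 (mod 163)
R · y^e mod p:
25^2 = 625 ≡ 136
25^4 ≡ 136^2 = 18496 ≡ 77
25^8 ≡ 77^2 = 5929 ≡ 61
25^16 ≡ 61^2 = 3721 ≡ 135
25^32 ≡ 135^2 = 18225 ≡ 132
46 = 32 + 8 + 4 + 2, so 25^46 ≡ 132·61·77·136 ≡ 155 (mod 163)
150·155 = 23250 ≡ 104 (mod 163)
53 ≠ 104; the check fails.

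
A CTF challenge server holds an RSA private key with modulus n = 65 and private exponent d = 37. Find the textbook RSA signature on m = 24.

24

m^2 ≡ 24^2 = 576 ≡ 56
m^4 ≡ 56^2 = 3136 ≡ 16
m^8 ≡ 16^2 = 256 ≡ 61
m^16 ≡ 61^2 = 3721 ≡ 16
m^32 ≡ 16^2 = 256 ≡ 61
37 = 32 + 4 + 1, so m^37 ≡ 61·16·24 ≡ 24 (mod 65)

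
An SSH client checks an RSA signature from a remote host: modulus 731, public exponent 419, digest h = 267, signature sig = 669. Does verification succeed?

sig^2 ≡ 669^2 = 447561 ≡ 189
sig^4 ≡ 189^2 = 35721 ≡ 633
sig^8 ≡ 633^2 = 400689 ≡ 101
sig^16 ≡ 101^2 = 10201 ≡ 698
sig^32 ≡ 698^2 = 487204 ≡ 358
sig^64 ≡ 358^2 = 128164 ≡ 239
sig^128 ≡ 239^2 = 57121 ≡ 103
sig^256 ≡ 103^2 = 10609 ≡ 375
419 = 256 + 128 + 32 + 2 + 1, so sig^419 ≡ 375·103·358·189·669 ≡ 267 (mod 731)
sig^419 mod 731 = 267 matches h.

passes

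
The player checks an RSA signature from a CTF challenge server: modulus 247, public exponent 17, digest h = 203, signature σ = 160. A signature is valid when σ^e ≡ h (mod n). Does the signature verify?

σ^17 mod 247 = 88
The recovered value 88 does not match the digest 203.

does not verify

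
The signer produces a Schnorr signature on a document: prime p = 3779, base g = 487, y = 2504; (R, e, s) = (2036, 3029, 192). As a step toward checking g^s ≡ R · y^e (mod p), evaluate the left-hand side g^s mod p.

1954

487^2 = 237169 ≡ 2871
487^4 ≡ 2871^2 = 8242641 ≡ 642
487^8 ≡ 642^2 = 412164 ≡ 253
487^16 ≡ 253^2 = 64009 ≡ 3545
487^32 ≡ 3545^2 = 12567025 ≡ 1850
487^64 ≡ 1850^2 = 3422500 ≡ 2505
487^128 ≡ 2505^2 = 6275025 ≡ 1885
192 = 128 + 64, so 487^192 ≡ 1885·2505 ≡ 1954 (mod 3779)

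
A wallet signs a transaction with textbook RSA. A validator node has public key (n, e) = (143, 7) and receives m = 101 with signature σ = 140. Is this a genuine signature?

σ^2 ≡ 140^2 = 19600 ≡ 9
σ^4 ≡ 9^2 = 81
7 = 4 + 2 + 1, so σ^7 ≡ 81·9·140 ≡ 101 (mod 143)
σ^7 mod 143 = 101 matches m.

genuine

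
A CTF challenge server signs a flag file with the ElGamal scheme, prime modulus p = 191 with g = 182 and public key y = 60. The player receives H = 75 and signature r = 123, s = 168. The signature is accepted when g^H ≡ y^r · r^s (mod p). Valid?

no

Left side g^H mod p:
Squares mod 191: 182^1≡182, 182^2≡81, 182^4≡67, 182^8≡96, 182^16≡48, 182^32≡12, 182^64≡144
75 = 64 + 8 + 2 + 1, so 182^75 ≡ 144·96·81·182 ≡ 37 (mod 191)
Right side y^r · r^s mod p:
Squares mod 191: 60^1≡60, 60^2≡162, 60^4≡77, 60^8≡8, 60^16≡64, 60^32≡85, 60^64≡158
123 = 64 + 32 + 16 + 8 + 2 + 1, so 60^123 ≡ 158·85·64·8·162·60 ≡ 78 (mod 191)
Squares mod 191: 123^1≡123, 123^2≡40, 123^4≡72, 123^8≡27, 123^16≡156, 123^32≡79, 123^64≡129, 123^128≡24
168 = 128 + 32 + 8, so 123^168 ≡ 24·79·27 ≡ 4 (mod 191)
78·4 = 312 ≡ 121 (mod 191)
37 ≠ 121, so verification fails.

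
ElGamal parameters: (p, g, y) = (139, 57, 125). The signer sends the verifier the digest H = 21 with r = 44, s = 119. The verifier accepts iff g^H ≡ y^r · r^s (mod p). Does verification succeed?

passes

Left side g^H mod p:
57^21 mod 139 = 131
Right side y^r · r^s mod p:
125^44 mod 139 = 100
44^119 mod 139 = 100
100·100 = 10000 ≡ 131 (mod 139)
131 ≡ 131 (mod 139), so the signature is genuine.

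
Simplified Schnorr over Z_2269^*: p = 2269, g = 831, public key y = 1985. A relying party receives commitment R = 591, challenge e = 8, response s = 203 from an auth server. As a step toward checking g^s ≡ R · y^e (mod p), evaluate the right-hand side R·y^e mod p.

1985^8 mod 2269 = 433
R · y^e ≡ 591·433 = 255903 ≡ 1775 (mod 2269)

1775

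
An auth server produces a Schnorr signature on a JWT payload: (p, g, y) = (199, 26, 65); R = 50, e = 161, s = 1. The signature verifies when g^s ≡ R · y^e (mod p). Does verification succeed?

fails

g^s mod p:
26^1 mod 199 = 26
R · y^e mod p:
65^2 = 4225 ≡ 46
65^4 ≡ 46^2 = 2116 ≡ 126
65^8 ≡ 126^2 = 15876 ≡ 155
65^16 ≡ 155^2 = 24025 ≡ 145
65^32 ≡ 145^2 = 21025 ≡ 130
65^64 ≡ 130^2 = 16900 ≡ 184
65^128 ≡ 184^2 = 33856 ≡ 26
161 = 128 + 32 + 1, so 65^161 ≡ 26·130·65 ≡ 4 (mod 199)
50·4 = 200 ≡ 1 (mod 199)
26 ≠ 1; the check fails.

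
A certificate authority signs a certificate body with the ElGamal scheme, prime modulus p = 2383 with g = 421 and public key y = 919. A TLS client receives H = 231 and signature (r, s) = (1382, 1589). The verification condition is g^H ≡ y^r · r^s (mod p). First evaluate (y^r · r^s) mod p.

1452

919^1382 mod 2383 = 423
1382^1589 mod 2383 = 1609
y^r · r^s ≡ 423·1609 = 680607 ≡ 1452 (mod 2383)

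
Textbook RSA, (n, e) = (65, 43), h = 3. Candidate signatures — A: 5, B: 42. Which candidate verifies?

Candidate A: 5^2 = 25; 5^4 ≡ 25^2 = 625 ≡ 40; 5^8 ≡ 40^2 = 1600 ≡ 40; 5^16 ≡ 40^2 = 1600 ≡ 40; 5^32 ≡ 40^2 = 1600 ≡ 40; 43 = 32 + 8 + 2 + 1, so 5^43 ≡ 40·40·25·5 ≡ 60 (mod 65)
Candidate B: 42^2 = 1764 ≡ 9; 42^4 ≡ 9^2 = 81 ≡ 16; 42^8 ≡ 16^2 = 256 ≡ 61; 42^16 ≡ 61^2 = 3721 ≡ 16; 42^32 ≡ 16^2 = 256 ≡ 61; 43 = 32 + 8 + 2 + 1, so 42^43 ≡ 61·61·9·42 ≡ 3 (mod 65)
  → matches h = 3

B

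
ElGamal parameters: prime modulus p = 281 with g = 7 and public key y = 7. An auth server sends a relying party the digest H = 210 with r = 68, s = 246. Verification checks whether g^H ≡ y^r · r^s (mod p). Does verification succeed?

passes

Left side g^H mod p:
7^2 = 49
7^4 ≡ 49^2 = 2401 ≡ 153
7^8 ≡ 153^2 = 23409 ≡ 86
7^16 ≡ 86^2 = 7396 ≡ 90
7^32 ≡ 90^2 = 8100 ≡ 232
7^64 ≡ 232^2 = 53824 ≡ 153
7^128 ≡ 153^2 = 23409 ≡ 86
210 = 128 + 64 + 16 + 2, so 7^210 ≡ 86·153·90·49 ≡ 280 (mod 281)
Right side y^r · r^s mod p:
7^2 = 49
7^4 ≡ 49^2 = 2401 ≡ 153
7^8 ≡ 153^2 = 23409 ≡ 86
7^16 ≡ 86^2 = 7396 ≡ 90
7^32 ≡ 90^2 = 8100 ≡ 232
7^64 ≡ 232^2 = 53824 ≡ 153
68 = 64 + 4, so 7^68 ≡ 153·153 ≡ 86 (mod 281)
68^2 = 4624 ≡ 128
68^4 ≡ 128^2 = 16384 ≡ 86
68^8 ≡ 86^2 = 7396 ≡ 90
68^16 ≡ 90^2 = 8100 ≡ 232
68^32 ≡ 232^2 = 53824 ≡ 153
68^64 ≡ 153^2 = 23409 ≡ 86
68^128 ≡ 86^2 = 7396 ≡ 90
246 = 128 + 64 + 32 + 16 + 4 + 2, so 68^246 ≡ 90·86·153·232·86·128 ≡ 49 (mod 281)
86·49 = 4214 ≡ 280 (mod 281)
280 ≡ 280 (mod 281), so the signature is genuine.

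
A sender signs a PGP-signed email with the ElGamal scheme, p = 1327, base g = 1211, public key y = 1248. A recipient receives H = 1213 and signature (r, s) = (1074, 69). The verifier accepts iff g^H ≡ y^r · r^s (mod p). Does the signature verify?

Left side g^H mod p:
1211^2 = 1466521 ≡ 186
1211^4 ≡ 186^2 = 34596 ≡ 94
1211^8 ≡ 94^2 = 8836 ≡ 874
1211^16 ≡ 874^2 = 763876 ≡ 851
1211^32 ≡ 851^2 = 724201 ≡ 986
1211^64 ≡ 986^2 = 972196 ≡ 832
1211^128 ≡ 832^2 = 692224 ≡ 857
1211^256 ≡ 857^2 = 734449 ≡ 618
1211^512 ≡ 618^2 = 381924 ≡ 1075
1211^1024 ≡ 1075^2 = 1155625 ≡ 1135
1213 = 1024 + 128 + 32 + 16 + 8 + 4 + 1, so 1211^1213 ≡ 1135·857·986·851·874·94·1211 ≡ 947 (mod 1327)
Right side y^r · r^s mod p:
1248^2 = 1557504 ≡ 933
1248^4 ≡ 933^2 = 870489 ≡ 1304
1248^8 ≡ 1304^2 = 1700416 ≡ 529
1248^16 ≡ 529^2 = 279841 ≡ 1171
1248^32 ≡ 1171^2 = 1371241 ≡ 450
1248^64 ≡ 450^2 = 202500 ≡ 796
1248^128 ≡ 796^2 = 633616 ≡ 637
1248^256 ≡ 637^2 = 405769 ≡ 1034
1248^512 ≡ 1034^2 = 1069156 ≡ 921
1248^1024 ≡ 921^2 = 848241 ≡ 288
1074 = 1024 + 32 + 16 + 2, so 1248^1074 ≡ 288·450·1171·933 ≡ 222 (mod 1327)
1074^2 = 1153476 ≡ 313
1074^4 ≡ 313^2 = 97969 ≡ 1098
1074^8 ≡ 1098^2 = 1205604 ≡ 688
1074^16 ≡ 688^2 = 473344 ≡ 932
1074^32 ≡ 932^2 = 868624 ≡ 766
1074^64 ≡ 766^2 = 586756 ≡ 222
69 = 64 + 4 + 1, so 1074^69 ≡ 222·1098·1074 ≡ 730 (mod 1327)
222·730 = 162060 ≡ 166 (mod 1327)
947 ≠ 166, so verification fails.

does not verify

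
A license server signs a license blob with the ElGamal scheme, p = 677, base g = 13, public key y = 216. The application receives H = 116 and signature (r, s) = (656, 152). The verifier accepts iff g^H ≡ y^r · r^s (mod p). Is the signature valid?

valid

Left side g^H mod p:
Squares mod 677: 13^1≡13, 13^2≡169, 13^4≡127, 13^8≡558, 13^16≡621, 13^32≡428, 13^64≡394
116 = 64 + 32 + 16 + 4, so 13^116 ≡ 394·428·621·127 ≡ 132 (mod 677)
Right side y^r · r^s mod p:
Squares mod 677: 216^1≡216, 216^2≡620, 216^4≡541, 216^8≡217, 216^16≡376, 216^32≡560, 216^64≡149, 216^128≡537, 216^256≡644, 216^512≡412
656 = 512 + 128 + 16, so 216^656 ≡ 412·537·376 ≡ 15 (mod 677)
Squares mod 677: 656^1≡656, 656^2≡441, 656^4≡182, 656^8≡628, 656^16≡370, 656^32≡146, 656^64≡329, 656^128≡598
152 = 128 + 16 + 8, so 656^152 ≡ 598·370·628 ≡ 415 (mod 677)
15·415 = 6225 ≡ 132 (mod 677)
132 ≡ 132 (mod 677), so the signature is genuine.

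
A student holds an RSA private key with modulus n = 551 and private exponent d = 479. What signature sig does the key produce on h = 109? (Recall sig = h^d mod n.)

469

h^2 ≡ 109^2 = 11881 ≡ 310
h^4 ≡ 310^2 = 96100 ≡ 226
h^8 ≡ 226^2 = 51076 ≡ 384
h^16 ≡ 384^2 = 147456 ≡ 339
h^32 ≡ 339^2 = 114921 ≡ 313
h^64 ≡ 313^2 = 97969 ≡ 442
h^128 ≡ 442^2 = 195364 ≡ 310
h^256 ≡ 310^2 = 96100 ≡ 226
479 = 256 + 128 + 64 + 16 + 8 + 4 + 2 + 1, so h^479 ≡ 226·310·442·339·384·226·310·109 ≡ 469 (mod 551)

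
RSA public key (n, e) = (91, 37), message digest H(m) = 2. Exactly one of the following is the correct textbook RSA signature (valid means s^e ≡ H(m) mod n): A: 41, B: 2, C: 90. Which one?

B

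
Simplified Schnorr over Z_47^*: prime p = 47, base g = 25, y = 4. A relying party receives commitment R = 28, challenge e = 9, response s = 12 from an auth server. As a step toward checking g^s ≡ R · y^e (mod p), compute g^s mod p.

42

25^2 = 625 ≡ 14
25^4 ≡ 14^2 = 196 ≡ 8
25^8 ≡ 8^2 = 64 ≡ 17
12 = 8 + 4, so 25^12 ≡ 17·8 ≡ 42 (mod 47)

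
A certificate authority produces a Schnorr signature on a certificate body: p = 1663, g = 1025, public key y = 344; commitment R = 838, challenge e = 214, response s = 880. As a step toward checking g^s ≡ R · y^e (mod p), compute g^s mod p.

1025^2 = 1050625 ≡ 1272
1025^4 ≡ 1272^2 = 1617984 ≡ 1548
1025^8 ≡ 1548^2 = 2396304 ≡ 1584
1025^16 ≡ 1584^2 = 2509056 ≡ 1252
1025^32 ≡ 1252^2 = 1567504 ≡ 958
1025^64 ≡ 958^2 = 917764 ≡ 1451
1025^128 ≡ 1451^2 = 2105401 ≡ 43
1025^256 ≡ 43^2 = 1849 ≡ 186
1025^512 ≡ 186^2 = 34596 ≡ 1336
880 = 512 + 256 + 64 + 32 + 16, so 1025^880 ≡ 1336·186·1451·958·1252 ≡ 379 (mod 1663)

379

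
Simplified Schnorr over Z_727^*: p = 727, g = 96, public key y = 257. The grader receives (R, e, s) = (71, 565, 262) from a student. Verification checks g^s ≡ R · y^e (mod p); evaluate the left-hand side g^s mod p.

96^2 = 9216 ≡ 492
96^4 ≡ 492^2 = 242064 ≡ 700
96^8 ≡ 700^2 = 490000 ≡ 2
96^16 ≡ 2^2 = 4
96^32 ≡ 4^2 = 16
96^64 ≡ 16^2 = 256
96^128 ≡ 256^2 = 65536 ≡ 106
96^256 ≡ 106^2 = 11236 ≡ 331
262 = 256 + 4 + 2, so 96^262 ≡ 331·700·492 ≡ 619 (mod 727)

619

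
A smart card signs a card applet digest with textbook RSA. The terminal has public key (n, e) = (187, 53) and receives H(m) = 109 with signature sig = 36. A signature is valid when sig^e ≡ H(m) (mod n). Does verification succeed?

fails

Squares mod 187: sig^1≡36, sig^2≡174, sig^4≡169, sig^8≡137, sig^16≡69, sig^32≡86
53 = 32 + 16 + 4 + 1, so sig^53 ≡ 86·69·169·36 ≡ 49 (mod 187)
49 ≠ 109, so verification fails.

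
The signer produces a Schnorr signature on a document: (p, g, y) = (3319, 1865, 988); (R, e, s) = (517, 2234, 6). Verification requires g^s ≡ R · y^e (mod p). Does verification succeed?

g^s mod p:
1865^2 = 3478225 ≡ 3232
1865^4 ≡ 3232^2 = 10445824 ≡ 931
6 = 4 + 2, so 1865^6 ≡ 931·3232 ≡ 1978 (mod 3319)
R · y^e mod p:
988^2 = 976144 ≡ 358
988^4 ≡ 358^2 = 128164 ≡ 2042
988^8 ≡ 2042^2 = 4169764 ≡ 1100
988^16 ≡ 1100^2 = 1210000 ≡ 1884
988^32 ≡ 1884^2 = 3549456 ≡ 1445
988^64 ≡ 1445^2 = 2088025 ≡ 374
988^128 ≡ 374^2 = 139876 ≡ 478
988^256 ≡ 478^2 = 228484 ≡ 2792
988^512 ≡ 2792^2 = 7795264 ≡ 2252
988^1024 ≡ 2252^2 = 5071504 ≡ 72
988^2048 ≡ 72^2 = 5184 ≡ 1865
2234 = 2048 + 128 + 32 + 16 + 8 + 2, so 988^2234 ≡ 1865·478·1445·1884·1100·358 ≡ 2989 (mod 3319)
517·2989 = 1545313 ≡ 1978 (mod 3319)
1978 ≡ 1978 (mod 3319); signature holds.

passes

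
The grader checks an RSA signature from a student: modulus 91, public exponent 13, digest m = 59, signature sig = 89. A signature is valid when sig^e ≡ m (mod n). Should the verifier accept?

reject

Squares mod 91: sig^1≡89, sig^2≡4, sig^4≡16, sig^8≡74
13 = 8 + 4 + 1, so sig^13 ≡ 74·16·89 ≡ 89 (mod 91)
The recovered value 89 does not match the digest 59.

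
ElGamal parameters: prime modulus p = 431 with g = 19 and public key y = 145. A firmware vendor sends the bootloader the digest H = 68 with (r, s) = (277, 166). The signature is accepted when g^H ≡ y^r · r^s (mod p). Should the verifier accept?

reject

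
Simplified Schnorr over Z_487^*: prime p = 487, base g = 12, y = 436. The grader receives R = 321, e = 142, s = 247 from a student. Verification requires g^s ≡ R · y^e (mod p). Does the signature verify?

g^s mod p:
Squares mod 487: 12^1≡12, 12^2≡144, 12^4≡282, 12^8≡143, 12^16≡482, 12^32≡25, 12^64≡138, 12^128≡51
247 = 128 + 64 + 32 + 16 + 4 + 2 + 1, so 12^247 ≡ 51·138·25·482·282·144·12 ≡ 205 (mod 487)
R · y^e mod p:
Squares mod 487: 436^1≡436, 436^2≡166, 436^4≡284, 436^8≡301, 436^16≡19, 436^32≡361, 436^64≡292, 436^128≡39
142 = 128 + 8 + 4 + 2, so 436^142 ≡ 39·301·284·166 ≡ 25 (mod 487)
321·25 = 8025 ≡ 233 (mod 487)
205 ≠ 233; the check fails.

does not verify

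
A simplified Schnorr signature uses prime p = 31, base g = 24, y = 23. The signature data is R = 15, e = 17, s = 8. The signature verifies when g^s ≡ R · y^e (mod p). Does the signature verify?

g^s mod p:
24^8 mod 31 = 10
R · y^e mod p:
23^17 mod 31 = 29
15·29 = 435 ≡ 1 (mod 31)
10 ≠ 1; the check fails.

does not verify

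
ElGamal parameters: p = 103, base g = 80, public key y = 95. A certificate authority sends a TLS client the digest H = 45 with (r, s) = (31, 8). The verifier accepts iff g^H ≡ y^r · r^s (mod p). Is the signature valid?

Left side g^H mod p:
Squares mod 103: 80^1≡80, 80^2≡14, 80^4≡93, 80^8≡100, 80^16≡9, 80^32≡81
45 = 32 + 8 + 4 + 1, so 80^45 ≡ 81·100·93·80 ≡ 39 (mod 103)
Right side y^r · r^s mod p:
Squares mod 103: 95^1≡95, 95^2≡64, 95^4≡79, 95^8≡61, 95^16≡13
31 = 16 + 8 + 4 + 2 + 1, so 95^31 ≡ 13·61·79·64·95 ≡ 69 (mod 103)
Squares mod 103: 31^1≡31, 31^2≡34, 31^4≡23, 31^8≡14
31^8 ≡ 14 (mod 103)
69·14 = 966 ≡ 39 (mod 103)
39 ≡ 39 (mod 103), so the signature is genuine.

valid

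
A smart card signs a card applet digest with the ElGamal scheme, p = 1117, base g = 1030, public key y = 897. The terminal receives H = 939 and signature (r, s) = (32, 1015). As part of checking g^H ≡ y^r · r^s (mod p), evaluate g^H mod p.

936

1030^939 mod 1117 = 936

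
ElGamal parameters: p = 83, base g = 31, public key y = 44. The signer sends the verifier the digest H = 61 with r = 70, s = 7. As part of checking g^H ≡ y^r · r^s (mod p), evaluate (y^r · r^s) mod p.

65

44^2 = 1936 ≡ 27
44^4 ≡ 27^2 = 729 ≡ 65
44^8 ≡ 65^2 = 4225 ≡ 75
44^16 ≡ 75^2 = 5625 ≡ 64
44^32 ≡ 64^2 = 4096 ≡ 29
44^64 ≡ 29^2 = 841 ≡ 11
70 = 64 + 4 + 2, so 44^70 ≡ 11·65·27 ≡ 49 (mod 83)
70^2 = 4900 ≡ 3
70^4 ≡ 3^2 = 9
7 = 4 + 2 + 1, so 70^7 ≡ 9·3·70 ≡ 64 (mod 83)
y^r · r^s ≡ 49·64 = 3136 ≡ 65 (mod 83)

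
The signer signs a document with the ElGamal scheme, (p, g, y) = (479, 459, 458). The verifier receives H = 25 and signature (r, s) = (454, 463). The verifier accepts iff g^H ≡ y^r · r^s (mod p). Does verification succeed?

Left side g^H mod p:
459^25 mod 479 = 174
Right side y^r · r^s mod p:
458^454 mod 479 = 334
454^463 mod 479 = 79
334·79 = 26386 ≡ 41 (mod 479)
174 ≠ 41, so verification fails.

fails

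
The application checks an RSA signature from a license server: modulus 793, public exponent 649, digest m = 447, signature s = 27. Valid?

s^2 ≡ 27^2 = 729
s^4 ≡ 729^2 = 531441 ≡ 131
s^8 ≡ 131^2 = 17161 ≡ 508
s^16 ≡ 508^2 = 258064 ≡ 339
s^32 ≡ 339^2 = 114921 ≡ 729
s^64 ≡ 729^2 = 531441 ≡ 131
s^128 ≡ 131^2 = 17161 ≡ 508
s^256 ≡ 508^2 = 258064 ≡ 339
s^512 ≡ 339^2 = 114921 ≡ 729
649 = 512 + 128 + 8 + 1, so s^649 ≡ 729·508·508·27 ≡ 235 (mod 793)
235 ≠ 447, so verification fails.

no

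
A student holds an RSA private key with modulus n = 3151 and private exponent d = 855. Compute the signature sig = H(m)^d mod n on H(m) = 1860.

2961

(H(m))^2 ≡ 1860^2 = 3459600 ≡ 2953
(H(m))^4 ≡ 2953^2 = 8720209 ≡ 1392
(H(m))^8 ≡ 1392^2 = 1937664 ≡ 2950
(H(m))^16 ≡ 2950^2 = 8702500 ≡ 2589
(H(m))^32 ≡ 2589^2 = 6702921 ≡ 744
(H(m))^64 ≡ 744^2 = 553536 ≡ 2111
(H(m))^128 ≡ 2111^2 = 4456321 ≡ 807
(H(m))^256 ≡ 807^2 = 651249 ≡ 2143
(H(m))^512 ≡ 2143^2 = 4592449 ≡ 1442
855 = 512 + 256 + 64 + 16 + 4 + 2 + 1, so (H(m))^855 ≡ 1442·2143·2111·2589·1392·2953·1860 ≡ 2961 (mod 3151)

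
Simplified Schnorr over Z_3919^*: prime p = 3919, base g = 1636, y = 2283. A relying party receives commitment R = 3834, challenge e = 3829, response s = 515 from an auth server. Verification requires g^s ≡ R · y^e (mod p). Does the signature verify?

g^s mod p:
Squares mod 3919: 1636^1≡1636, 1636^2≡3738, 1636^4≡1409, 1636^8≡2267, 1636^16≡1480, 1636^32≡3598, 1636^64≡1147, 1636^128≡2744, 1636^256≡1137, 1636^512≡3418
515 = 512 + 2 + 1, so 1636^515 ≡ 3418·3738·1636 ≡ 371 (mod 3919)
R · y^e mod p:
Squares mod 3919: 2283^1≡2283, 2283^2≡3738, 2283^4≡1409, 2283^8≡2267, 2283^16≡1480, 2283^32≡3598, 2283^64≡1147, 2283^128≡2744, 2283^256≡1137, 2283^512≡3418, 2283^1024≡185, 2283^2048≡2873
3829 = 2048 + 1024 + 512 + 128 + 64 + 32 + 16 + 4 + 1, so 2283^3829 ≡ 2873·185·3418·2744·1147·3598·1480·1409·2283 ≡ 3638 (mod 3919)
3834·3638 = 13948092 ≡ 371 (mod 3919)
371 ≡ 371 (mod 3919); signature holds.

verifies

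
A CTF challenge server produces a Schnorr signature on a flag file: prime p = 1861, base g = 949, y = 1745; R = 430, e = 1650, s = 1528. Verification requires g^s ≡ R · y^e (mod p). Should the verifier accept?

reject

g^s mod p:
949^2 = 900601 ≡ 1738
949^4 ≡ 1738^2 = 3020644 ≡ 241
949^8 ≡ 241^2 = 58081 ≡ 390
949^16 ≡ 390^2 = 152100 ≡ 1359
949^32 ≡ 1359^2 = 1846881 ≡ 769
949^64 ≡ 769^2 = 591361 ≡ 1424
949^128 ≡ 1424^2 = 2027776 ≡ 1147
949^256 ≡ 1147^2 = 1315609 ≡ 1743
949^512 ≡ 1743^2 = 3038049 ≡ 897
949^1024 ≡ 897^2 = 804609 ≡ 657
1528 = 1024 + 256 + 128 + 64 + 32 + 16 + 8, so 949^1528 ≡ 657·1743·1147·1424·769·1359·390 ≡ 1325 (mod 1861)
R · y^e mod p:
1745^2 = 3045025 ≡ 429
1745^4 ≡ 429^2 = 184041 ≡ 1663
1745^8 ≡ 1663^2 = 2765569 ≡ 123
1745^16 ≡ 123^2 = 15129 ≡ 241
1745^32 ≡ 241^2 = 58081 ≡ 390
1745^64 ≡ 390^2 = 152100 ≡ 1359
1745^128 ≡ 1359^2 = 1846881 ≡ 769
1745^256 ≡ 769^2 = 591361 ≡ 1424
1745^512 ≡ 1424^2 = 2027776 ≡ 1147
1745^1024 ≡ 1147^2 = 1315609 ≡ 1743
1650 = 1024 + 512 + 64 + 32 + 16 + 2, so 1745^1650 ≡ 1743·1147·1359·390·241·429 ≡ 1207 (mod 1861)
430·1207 = 519010 ≡ 1652 (mod 1861)
1325 ≠ 1652; the check fails.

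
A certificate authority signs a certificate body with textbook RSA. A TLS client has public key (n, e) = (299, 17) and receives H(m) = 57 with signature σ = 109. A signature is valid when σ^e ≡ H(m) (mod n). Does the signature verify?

Squares mod 299: σ^1≡109, σ^2≡220, σ^4≡261, σ^8≡248, σ^16≡209
17 = 16 + 1, so σ^17 ≡ 209·109 ≡ 57 (mod 299)
Since 57 equals the digest 57, verification succeeds.

verifies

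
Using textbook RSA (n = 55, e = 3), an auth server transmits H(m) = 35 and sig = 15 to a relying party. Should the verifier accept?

reject

sig^2 ≡ 15^2 = 225 ≡ 5
3 = 2 + 1, so sig^3 ≡ 5·15 ≡ 20 (mod 55)
The recovered value 20 does not match the digest 35.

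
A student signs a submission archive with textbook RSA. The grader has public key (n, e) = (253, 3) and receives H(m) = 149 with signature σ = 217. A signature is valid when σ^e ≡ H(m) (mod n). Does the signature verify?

Squares mod 253: σ^1≡217, σ^2≡31
3 = 2 + 1, so σ^3 ≡ 31·217 ≡ 149 (mod 253)
Since 149 equals the digest 149, verification succeeds.

verifies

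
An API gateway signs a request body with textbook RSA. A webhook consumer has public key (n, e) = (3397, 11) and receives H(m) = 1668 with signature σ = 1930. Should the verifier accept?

reject

σ^2 ≡ 1930^2 = 3724900 ≡ 1788
σ^4 ≡ 1788^2 = 3196944 ≡ 367
σ^8 ≡ 367^2 = 134689 ≡ 2206
11 = 8 + 2 + 1, so σ^11 ≡ 2206·1788·1930 ≡ 1729 (mod 3397)
σ^11 mod 3397 = 1729, but H(m) = 1668.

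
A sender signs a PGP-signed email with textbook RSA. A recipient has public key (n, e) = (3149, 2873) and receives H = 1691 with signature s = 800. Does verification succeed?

fails

Squares mod 3149: s^1≡800, s^2≡753, s^4≡189, s^8≡1082, s^16≡2445, s^32≡1223, s^64≡3103, s^128≡2116, s^256≡2727, s^512≡1740, s^1024≡1411, s^2048≡753
2873 = 2048 + 512 + 256 + 32 + 16 + 8 + 1, so s^2873 ≡ 753·1740·2727·1223·2445·1082·800 ≡ 1458 (mod 3149)
1458 ≠ 1691, so verification fails.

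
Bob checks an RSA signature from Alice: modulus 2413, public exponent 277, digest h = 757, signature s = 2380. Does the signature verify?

s^2 ≡ 2380^2 = 5664400 ≡ 1089
s^4 ≡ 1089^2 = 1185921 ≡ 1138
s^8 ≡ 1138^2 = 1295044 ≡ 1676
s^16 ≡ 1676^2 = 2808976 ≡ 244
s^32 ≡ 244^2 = 59536 ≡ 1624
s^64 ≡ 1624^2 = 2637376 ≡ 2380
s^128 ≡ 2380^2 = 5664400 ≡ 1089
s^256 ≡ 1089^2 = 1185921 ≡ 1138
277 = 256 + 16 + 4 + 1, so s^277 ≡ 1138·244·1138·2380 ≡ 757 (mod 2413)
Since 757 equals the digest 757, verification succeeds.

verifies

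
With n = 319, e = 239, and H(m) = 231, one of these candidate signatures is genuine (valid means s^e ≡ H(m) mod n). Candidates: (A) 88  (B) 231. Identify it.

Candidate A: 88^2 = 7744 ≡ 88; 88^4 ≡ 88^2 = 7744 ≡ 88; 88^8 ≡ 88^2 = 7744 ≡ 88; 88^16 ≡ 88^2 = 7744 ≡ 88; 88^32 ≡ 88^2 = 7744 ≡ 88; 88^64 ≡ 88^2 = 7744 ≡ 88; 88^128 ≡ 88^2 = 7744 ≡ 88; 239 = 128 + 64 + 32 + 8 + 4 + 2 + 1, so 88^239 ≡ 88·88·88·88·88·88·88 ≡ 88 (mod 319)
Candidate B: 231^2 = 53361 ≡ 88; 231^4 ≡ 88^2 = 7744 ≡ 88; 231^8 ≡ 88^2 = 7744 ≡ 88; 231^16 ≡ 88^2 = 7744 ≡ 88; 231^32 ≡ 88^2 = 7744 ≡ 88; 231^64 ≡ 88^2 = 7744 ≡ 88; 231^128 ≡ 88^2 = 7744 ≡ 88; 239 = 128 + 64 + 32 + 8 + 4 + 2 + 1, so 231^239 ≡ 88·88·88·88·88·88·231 ≡ 231 (mod 319)
  → matches H(m) = 231

B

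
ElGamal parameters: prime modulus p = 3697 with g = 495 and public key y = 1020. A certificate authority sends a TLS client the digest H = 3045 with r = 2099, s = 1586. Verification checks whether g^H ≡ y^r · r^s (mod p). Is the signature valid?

Left side g^H mod p:
495^2 = 245025 ≡ 1023
495^4 ≡ 1023^2 = 1046529 ≡ 278
495^8 ≡ 278^2 = 77284 ≡ 3344
495^16 ≡ 3344^2 = 11182336 ≡ 2608
495^32 ≡ 2608^2 = 6801664 ≡ 2881
495^64 ≡ 2881^2 = 8300161 ≡ 396
495^128 ≡ 396^2 = 156816 ≡ 1542
495^256 ≡ 1542^2 = 2377764 ≡ 593
495^512 ≡ 593^2 = 351649 ≡ 434
495^1024 ≡ 434^2 = 188356 ≡ 3506
495^2048 ≡ 3506^2 = 12292036 ≡ 3208
3045 = 2048 + 512 + 256 + 128 + 64 + 32 + 4 + 1, so 495^3045 ≡ 3208·434·593·1542·396·2881·278·495 ≡ 642 (mod 3697)
Right side y^r · r^s mod p:
1020^2 = 1040400 ≡ 1543
1020^4 ≡ 1543^2 = 2380849 ≡ 3678
1020^8 ≡ 3678^2 = 13527684 ≡ 361
1020^16 ≡ 361^2 = 130321 ≡ 926
1020^32 ≡ 926^2 = 857476 ≡ 3469
1020^64 ≡ 3469^2 = 12033961 ≡ 226
1020^128 ≡ 226^2 = 51076 ≡ 3015
1020^256 ≡ 3015^2 = 9090225 ≡ 2999
1020^512 ≡ 2999^2 = 8994001 ≡ 2897
1020^1024 ≡ 2897^2 = 8392609 ≡ 419
1020^2048 ≡ 419^2 = 175561 ≡ 1802
2099 = 2048 + 32 + 16 + 2 + 1, so 1020^2099 ≡ 1802·3469·926·1543·1020 ≡ 1193 (mod 3697)
2099^2 = 4405801 ≡ 2674
2099^4 ≡ 2674^2 = 7150276 ≡ 278
2099^8 ≡ 278^2 = 77284 ≡ 3344
2099^16 ≡ 3344^2 = 11182336 ≡ 2608
2099^32 ≡ 2608^2 = 6801664 ≡ 2881
2099^64 ≡ 2881^2 = 8300161 ≡ 396
2099^128 ≡ 396^2 = 156816 ≡ 1542
2099^256 ≡ 1542^2 = 2377764 ≡ 593
2099^512 ≡ 593^2 = 351649 ≡ 434
2099^1024 ≡ 434^2 = 188356 ≡ 3506
1586 = 1024 + 512 + 32 + 16 + 2, so 2099^1586 ≡ 3506·434·2881·2608·2674 ≡ 109 (mod 3697)
1193·109 = 130037 ≡ 642 (mod 3697)
642 ≡ 642 (mod 3697), so the signature is genuine.

valid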